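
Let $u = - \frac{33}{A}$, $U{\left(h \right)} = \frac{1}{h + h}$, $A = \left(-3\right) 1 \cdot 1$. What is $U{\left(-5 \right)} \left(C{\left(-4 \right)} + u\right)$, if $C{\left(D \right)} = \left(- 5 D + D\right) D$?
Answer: $\frac{53}{10} \approx 5.3$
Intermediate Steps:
$A = -3$ ($A = \left(-3\right) 1 = -3$)
$U{\left(h \right)} = \frac{1}{2 h}$
$u = 11$ ($u = - \frac{33}{-3} = \left(-33\right) \left(- \frac{1}{3}\right) = 11$)
$C{\left(D \right)} = - 4 D^{2}$ ($C{\left(D \right)} = - 4 D D = - 4 D^{2}$)
$U{\left(-5 \right)} \left(C{\left(-4 \right)} + u\right) = \frac{1}{2 \left(-5\right)} \left(- 4 \left(-4\right)^{2} + 11\right) = \frac{1}{2} \left(- \frac{1}{5}\right) \left(\left(-4\right) 16 + 11\right) = - \frac{-64 + 11}{10} = \left(- \frac{1}{10}\right) \left(-53\right) = \frac{53}{10}$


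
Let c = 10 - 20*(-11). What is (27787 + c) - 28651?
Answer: -634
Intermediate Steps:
c = 230 (c = 10 + 220 = 230)
(27787 + c) - 28651 = (27787 + 230) - 28651 = 28017 - 28651 = -634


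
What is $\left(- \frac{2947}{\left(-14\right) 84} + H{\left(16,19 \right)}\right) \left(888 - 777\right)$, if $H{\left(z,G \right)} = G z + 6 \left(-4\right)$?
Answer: $\frac{1756057}{56} \approx 31358.0$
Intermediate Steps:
$H{\left(z,G \right)} = -24 + G z$ ($H{\left(z,G \right)} = G z - 24 = -24 + G z$)
$\left(- \frac{2947}{\left(-14\right) 84} + H{\left(16,19 \right)}\right) \left(888 - 777\right) = \left(- \frac{2947}{\left(-14\right) 84} + \left(-24 + 19 \cdot 16\right)\right) \left(888 - 777\right) = \left(- \frac{2947}{-1176} + \left(-24 + 304\right)\right) 111 = \left(\left(-2947\right) \left(- \frac{1}{1176}\right) + 280\right) 111 = \left(\frac{421}{168} + 280\right) 111 = \frac{47461}{168} \cdot 111 = \frac{1756057}{56}$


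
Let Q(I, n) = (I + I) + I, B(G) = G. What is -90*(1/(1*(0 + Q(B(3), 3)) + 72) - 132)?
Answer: 106910/9 ≈ 11879.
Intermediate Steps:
Q(I, n) = 3*I (Q(I, n) = 2*I + I = 3*I)
-90*(1/(1*(0 + Q(B(3), 3)) + 72) - 132) = -90*(1/(1*(0 + 3*3) + 72) - 132) = -90*(1/(1*(0 + 9) + 72) - 132) = -90*(1/(1*9 + 72) - 132) = -90*(1/(9 + 72) - 132) = -90*(1/81 - 132) = -90*(-10691/81) = 106910/9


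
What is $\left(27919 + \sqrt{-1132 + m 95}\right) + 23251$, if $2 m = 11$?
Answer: $51170 + \frac{i \sqrt{2438}}{2} \approx 51170.0 + 24.688 i$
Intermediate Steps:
$m = \frac{11}{2}$ ($m = \frac{1}{2} \cdot 11 = \frac{11}{2} \approx 5.5$)
$\left(27919 + \sqrt{-1132 + m 95}\right) + 23251 = \left(27919 + \sqrt{-1132 + \frac{11}{2} \cdot 95}\right) + 23251 = \left(27919 + \sqrt{-1132 + \frac{1045}{2}}\right) + 23251 = \left(27919 + \sqrt{- \frac{1219}{2}}\right) + 23251 = \left(27919 + \frac{i \sqrt{2438}}{2}\right) + 23251 = 51170 + \frac{i \sqrt{2438}}{2}$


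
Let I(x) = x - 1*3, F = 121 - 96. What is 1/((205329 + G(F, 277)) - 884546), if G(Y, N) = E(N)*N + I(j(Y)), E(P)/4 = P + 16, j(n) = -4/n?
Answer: -25/8864404 ≈ -2.8203e-6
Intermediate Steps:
F = 25
E(P) = 64 + 4*P (E(P) = 4*(P + 16) = 4*(16 + P) = 64 + 4*P)
I(x) = -3 + x (I(x) = x - 3 = -3 + x)
G(Y, N) = -3 - 4/Y + N*(64 + 4*N) (G(Y, N) = (64 + 4*N)*N + (-3 - 4/Y) = N*(64 + 4*N) + (-3 - 4/Y) = -3 - 4/Y + N*(64 + 4*N))
1/((205329 + G(F, 277)) - 884546) = 1/((205329 + (-4 + 25*(-3 + 4*277*(16 + 277)))/25) - 884546) = 1/((205329 + (-4 + 25*(-3 + 4*277*293))/25) - 884546) = 1/((205329 + (-4 + 25*(-3 + 324644))/25) - 884546) = 1/((205329 + (-4 + 25*324641)/25) - 884546) = 1/((205329 + (-4 + 8116025)/25) - 884546) = 1/((205329 + (1/25)*8116021) - 884546) = 1/((205329 + 8116021/25) - 884546) = 1/(13249246/25 - 884546) = 1/(-8864404/25) = -25/8864404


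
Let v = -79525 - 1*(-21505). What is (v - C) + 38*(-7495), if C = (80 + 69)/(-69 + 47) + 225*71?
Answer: -7893561/22 ≈ -3.5880e+5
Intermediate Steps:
v = -58020 (v = -79525 + 21505 = -58020)
C = 351301/22 (C = 149/(-22) + 15975 = 149*(-1/22) + 15975 = -149/22 + 15975 = 351301/22 ≈ 15968.)
(v - C) + 38*(-7495) = (-58020 - 1*351301/22) + 38*(-7495) = (-58020 - 351301/22) - 284810 = -1627741/22 - 284810 = -7893561/22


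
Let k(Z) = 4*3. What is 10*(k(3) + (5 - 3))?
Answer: 140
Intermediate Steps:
k(Z) = 12
10*(k(3) + (5 - 3)) = 10*(12 + (5 - 3)) = 10*(12 + 2) = 10*14 = 140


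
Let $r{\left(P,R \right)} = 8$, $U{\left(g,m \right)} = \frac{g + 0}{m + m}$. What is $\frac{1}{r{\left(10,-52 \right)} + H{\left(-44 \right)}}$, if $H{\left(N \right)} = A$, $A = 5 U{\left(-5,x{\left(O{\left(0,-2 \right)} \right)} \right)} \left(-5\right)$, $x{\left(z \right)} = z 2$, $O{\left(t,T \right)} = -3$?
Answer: $- \frac{12}{29} \approx -0.41379$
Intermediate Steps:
$x{\left(z \right)} = 2 z$
$U{\left(g,m \right)} = \frac{g}{2 m}$
$A = - \frac{125}{12}$ ($A = 5 \cdot \frac{1}{2} \left(-5\right) \frac{1}{2 \left(-3\right)} \left(-5\right) = 5 \cdot \frac{1}{2} \left(-5\right) \frac{1}{-6} \left(-5\right) = 5 \cdot \frac{1}{2} \left(-5\right) \left(- \frac{1}{6}\right) \left(-5\right) = 5 \cdot \frac{5}{12} \left(-5\right) = \frac{25}{12} \left(-5\right) = - \frac{125}{12} \approx -10.417$)
$H{\left(N \right)} = - \frac{125}{12}$
$\frac{1}{r{\left(10,-52 \right)} + H{\left(-44 \right)}} = \frac{1}{8 - \frac{125}{12}} = \frac{1}{- \frac{29}{12}} = - \frac{12}{29}$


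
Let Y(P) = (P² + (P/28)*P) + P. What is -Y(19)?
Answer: -11001/28 ≈ -392.89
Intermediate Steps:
Y(P) = P + 29*P²/28 (Y(P) = (P² + (P*(1/28))*P) + P = (P² + (P/28)*P) + P = (P² + P²/28) + P = 29*P²/28 + P = P + 29*P²/28)
-Y(19) = -19*(28 + 29*19)/28 = -19*(28 + 551)/28 = -19*579/28 = -1*11001/28 = -11001/28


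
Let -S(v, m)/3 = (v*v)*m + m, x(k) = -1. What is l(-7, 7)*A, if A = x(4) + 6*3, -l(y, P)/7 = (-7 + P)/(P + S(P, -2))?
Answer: 0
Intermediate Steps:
S(v, m) = -3*m - 3*m*v² (S(v, m) = -3*((v*v)*m + m) = -3*(v²*m + m) = -3*(m*v² + m) = -3*(m + m*v²) = -3*m - 3*m*v²)
l(y, P) = -7*(-7 + P)/(6 + P + 6*P²) (l(y, P) = -7*(-7 + P)/(P - 3*(-2)*(1 + P²)) = -7*(-7 + P)/(P + (6 + 6*P²)) = -7*(-7 + P)/(6 + P + 6*P²))
A = 17 (A = -1 + 6*3 = -1 + 18 = 17)
l(-7, 7)*A = (7*(7 - 1*7)/(6 + 7 + 6*7²))*17 = (7*(7 - 7)/(6 + 7 + 6*49))*17 = (7*0/(6 + 7 + 294))*17 = (7*0/307)*17 = (7*(1/307)*0)*17 = 0*17 = 0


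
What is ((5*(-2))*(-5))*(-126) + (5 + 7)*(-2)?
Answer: -6324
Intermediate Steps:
((5*(-2))*(-5))*(-126) + (5 + 7)*(-2) = -10*(-5)*(-126) + 12*(-2) = 50*(-126) - 24 = -6300 - 24 = -6324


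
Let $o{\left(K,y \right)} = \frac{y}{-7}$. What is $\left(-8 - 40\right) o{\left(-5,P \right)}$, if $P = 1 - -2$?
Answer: $\frac{144}{7} \approx 20.571$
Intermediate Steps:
$P = 3$ ($P = 1 + 2 = 3$)
$o{\left(K,y \right)} = - \frac{y}{7}$ ($o{\left(K,y \right)} = y \left(- \frac{1}{7}\right) = - \frac{y}{7}$)
$\left(-8 - 40\right) o{\left(-5,P \right)} = \left(-8 - 40\right) \left(\left(- \frac{1}{7}\right) 3\right) = \left(-48\right) \left(- \frac{3}{7}\right) = \frac{144}{7}$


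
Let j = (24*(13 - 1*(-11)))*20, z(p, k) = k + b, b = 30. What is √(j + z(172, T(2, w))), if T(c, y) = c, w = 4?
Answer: 76*√2 ≈ 107.48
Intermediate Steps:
z(p, k) = 30 + k (z(p, k) = k + 30 = 30 + k)
j = 11520 (j = (24*(13 + 11))*20 = (24*24)*20 = 576*20 = 11520)
√(j + z(172, T(2, w))) = √(11520 + (30 + 2)) = √(11520 + 32) = √11552 = 76*√2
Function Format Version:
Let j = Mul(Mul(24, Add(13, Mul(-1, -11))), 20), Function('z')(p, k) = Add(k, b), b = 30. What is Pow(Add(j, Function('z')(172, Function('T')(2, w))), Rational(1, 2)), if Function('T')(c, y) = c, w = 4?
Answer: Mul(76, Pow(2, Rational(1, 2))) ≈ 107.48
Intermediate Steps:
Function('z')(p, k) = Add(30, k) (Function('z')(p, k) = Add(k, 30) = Add(30, k))
j = 11520 (j = Mul(Mul(24, Add(13, 11)), 20) = Mul(Mul(24, 24), 20) = Mul(576, 20) = 11520)
Pow(Add(j, Function('z')(172, Function('T')(2, w))), Rational(1, 2)) = Pow(Add(11520, Add(30, 2)), Rational(1, 2)) = Pow(Add(11520, 32), Rational(1, 2)) = Pow(11552, Rational(1, 2)) = Mul(76, Pow(2, Rational(1, 2)))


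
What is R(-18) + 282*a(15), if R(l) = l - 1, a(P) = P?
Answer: 4211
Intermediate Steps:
R(l) = -1 + l
R(-18) + 282*a(15) = (-1 - 18) + 282*15 = -19 + 4230 = 4211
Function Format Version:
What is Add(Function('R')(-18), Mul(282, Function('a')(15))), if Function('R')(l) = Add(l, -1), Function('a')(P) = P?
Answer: 4211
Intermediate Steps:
Function('R')(l) = Add(-1, l)
Add(Function('R')(-18), Mul(282, Function('a')(15))) = Add(Add(-1, -18), Mul(282, 15)) = Add(-19, 4230) = 4211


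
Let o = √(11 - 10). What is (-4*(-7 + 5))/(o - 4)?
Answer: -8/3 ≈ -2.6667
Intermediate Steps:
o = 1 (o = √1 = 1)
(-4*(-7 + 5))/(o - 4) = (-4*(-7 + 5))/(1 - 4) = -4*(-2)/(-3) = 8*(-⅓) = -8/3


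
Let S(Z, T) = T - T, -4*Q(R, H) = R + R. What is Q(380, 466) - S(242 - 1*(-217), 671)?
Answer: -190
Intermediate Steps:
Q(R, H) = -R/2 (Q(R, H) = -(R + R)/4 = -R/2)
S(Z, T) = 0
Q(380, 466) - S(242 - 1*(-217), 671) = -½*380 - 1*0 = -190 + 0 = -190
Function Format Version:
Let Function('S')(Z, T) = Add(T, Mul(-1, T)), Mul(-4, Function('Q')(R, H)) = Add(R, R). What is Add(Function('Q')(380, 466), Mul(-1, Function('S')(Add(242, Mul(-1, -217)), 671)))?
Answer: -190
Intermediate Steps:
Function('Q')(R, H) = Mul(Rational(-1, 2), R) (Function('Q')(R, H) = Mul(Rational(-1, 4), Add(R, R)) = Mul(Rational(-1, 4), Mul(2, R)) = Mul(Rational(-1, 2), R))
Function('S')(Z, T) = 0
Add(Function('Q')(380, 466), Mul(-1, Function('S')(Add(242, Mul(-1, -217)), 671))) = Add(Mul(Rational(-1, 2), 380), Mul(-1, 0)) = Add(-190, 0) = -190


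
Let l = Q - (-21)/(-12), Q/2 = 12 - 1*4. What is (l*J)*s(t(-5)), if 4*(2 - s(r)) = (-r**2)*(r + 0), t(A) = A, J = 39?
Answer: -260091/16 ≈ -16256.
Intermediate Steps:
Q = 16 (Q = 2*(12 - 1*4) = 2*(12 - 4) = 2*8 = 16)
s(r) = 2 + r**3/4 (s(r) = 2 - (-r**2)*(r + 0)/4 = 2 - (-r**2)*r/4 = 2 - (-1)*r**3/4 = 2 + r**3/4)
l = 57/4 (l = 16 - (-21)/(-12) = 16 - (-21)*(-1)/12 = 16 - 1*7/4 = 16 - 7/4 = 57/4 ≈ 14.250)
(l*J)*s(t(-5)) = ((57/4)*39)*(2 + (1/4)*(-5)**3) = 2223*(2 + (1/4)*(-125))/4 = 2223*(2 - 125/4)/4 = (2223/4)*(-117/4) = -260091/16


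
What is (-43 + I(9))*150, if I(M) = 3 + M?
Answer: -4650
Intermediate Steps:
(-43 + I(9))*150 = (-43 + (3 + 9))*150 = (-43 + 12)*150 = -31*150 = -4650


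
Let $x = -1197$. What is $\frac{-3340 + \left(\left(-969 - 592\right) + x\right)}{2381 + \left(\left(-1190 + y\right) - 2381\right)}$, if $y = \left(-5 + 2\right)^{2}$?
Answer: $\frac{6098}{1181} \approx 5.1634$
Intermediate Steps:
$y = 9$ ($y = \left(-3\right)^{2} = 9$)
$\frac{-3340 + \left(\left(-969 - 592\right) + x\right)}{2381 + \left(\left(-1190 + y\right) - 2381\right)} = \frac{-3340 - 2758}{2381 + \left(\left(-1190 + 9\right) - 2381\right)} = \frac{-3340 - 2758}{2381 - 3562} = - \frac{6098}{-1181} = \left(-6098\right) \left(- \frac{1}{1181}\right) = \frac{6098}{1181}$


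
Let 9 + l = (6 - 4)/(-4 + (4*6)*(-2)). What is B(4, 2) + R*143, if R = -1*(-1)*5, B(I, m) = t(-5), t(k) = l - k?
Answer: 18485/26 ≈ 710.96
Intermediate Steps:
l = -235/26 (l = -9 + (6 - 4)/(-4 + (4*6)*(-2)) = -9 + 2/(-4 + 24*(-2)) = -9 + 2/(-4 - 48) = -9 + 2/(-52) = -9 + 2*(-1/52) = -9 - 1/26 = -235/26 ≈ -9.0385)
t(k) = -235/26 - k
B(I, m) = -105/26 (B(I, m) = -235/26 - 1*(-5) = -235/26 + 5 = -105/26)
R = 5 (R = 1*5 = 5)
B(4, 2) + R*143 = -105/26 + 5*143 = -105/26 + 715 = 18485/26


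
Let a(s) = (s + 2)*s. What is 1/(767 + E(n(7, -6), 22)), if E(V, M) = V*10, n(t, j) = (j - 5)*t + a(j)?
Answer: 1/237 ≈ 0.0042194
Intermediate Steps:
a(s) = s*(2 + s) (a(s) = (2 + s)*s = s*(2 + s))
n(t, j) = j*(2 + j) + t*(-5 + j) (n(t, j) = (j - 5)*t + j*(2 + j) = (-5 + j)*t + j*(2 + j) = t*(-5 + j) + j*(2 + j) = j*(2 + j) + t*(-5 + j))
E(V, M) = 10*V
1/(767 + E(n(7, -6), 22)) = 1/(767 + 10*(-5*7 - 6*7 - 6*(2 - 6))) = 1/(767 + 10*(-35 - 42 - 6*(-4))) = 1/(767 + 10*(-35 - 42 + 24)) = 1/(767 + 10*(-53)) = 1/(767 - 530) = 1/237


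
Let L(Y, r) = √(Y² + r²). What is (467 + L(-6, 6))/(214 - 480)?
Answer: -467/266 - 3*√2/133 ≈ -1.7875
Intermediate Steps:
(467 + L(-6, 6))/(214 - 480) = (467 + √((-6)² + 6²))/(214 - 480) = (467 + √(36 + 36))/(-266) = (467 + √72)*(-1/266) = (467 + 6*√2)*(-1/266) = -467/266 - 3*√2/133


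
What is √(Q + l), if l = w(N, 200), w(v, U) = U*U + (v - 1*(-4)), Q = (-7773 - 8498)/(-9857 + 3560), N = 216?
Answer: √1594914304467/6297 ≈ 200.56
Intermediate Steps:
Q = 16271/6297 (Q = -16271/(-6297) = -16271*(-1/6297) = 16271/6297 ≈ 2.5839)
w(v, U) = 4 + v + U² (w(v, U) = U² + (v + 4) = U² + (4 + v) = 4 + v + U²)
l = 40220 (l = 4 + 216 + 200² = 4 + 216 + 40000 = 40220)
√(Q + l) = √(16271/6297 + 40220) = √(253281611/6297) = √1594914304467/6297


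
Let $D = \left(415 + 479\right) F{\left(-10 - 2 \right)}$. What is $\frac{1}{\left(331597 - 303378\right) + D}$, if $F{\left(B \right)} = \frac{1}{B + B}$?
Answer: $\frac{4}{112727} \approx 3.5484 \cdot 10^{-5}$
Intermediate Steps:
$F{\left(B \right)} = \frac{1}{2 B}$
$D = - \frac{149}{4}$ ($D = \left(415 + 479\right) \frac{1}{2 \left(-10 - 2\right)} = 894 \frac{1}{2 \left(-10 - 2\right)} = 894 \frac{1}{2 \left(-12\right)} = 894 \cdot \frac{1}{2} \left(- \frac{1}{12}\right) = 894 \left(- \frac{1}{24}\right) = - \frac{149}{4} \approx -37.25$)
$\frac{1}{\left(331597 - 303378\right) + D} = \frac{1}{\left(331597 - 303378\right) - \frac{149}{4}} = \frac{1}{28219 - \frac{149}{4}} = \frac{1}{\frac{112727}{4}} = \frac{4}{112727}$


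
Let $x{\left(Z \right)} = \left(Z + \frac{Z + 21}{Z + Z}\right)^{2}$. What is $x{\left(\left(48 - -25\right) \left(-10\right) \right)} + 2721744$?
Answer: $\frac{6936088348681}{2131600} \approx 3.2539 \cdot 10^{6}$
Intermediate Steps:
$x{\left(Z \right)} = \left(Z + \frac{21 + Z}{2 Z}\right)^{2}$
$x{\left(\left(48 - -25\right) \left(-10\right) \right)} + 2721744 = \frac{\left(21 + \left(48 - -25\right) \left(-10\right) + 2 \left(\left(48 - -25\right) \left(-10\right)\right)^{2}\right)^{2}}{4 \cdot 100 \left(48 - -25\right)^{2}} + 2721744 = \frac{\left(21 + \left(48 + 25\right) \left(-10\right) + 2 \left(\left(48 + 25\right) \left(-10\right)\right)^{2}\right)^{2}}{4 \cdot 100 \left(48 + 25\right)^{2}} + 2721744 = \frac{\left(21 + 73 \left(-10\right) + 2 \left(73 \left(-10\right)\right)^{2}\right)^{2}}{4 \cdot 532900} + 2721744 = \frac{\left(21 - 730 + 2 \left(-730\right)^{2}\right)^{2}}{4 \cdot 532900} + 2721744 = \frac{1}{4} \cdot \frac{1}{532900} \left(21 - 730 + 2 \cdot 532900\right)^{2} + 2721744 = \frac{1}{4} \cdot \frac{1}{532900} \left(21 - 730 + 1065800\right)^{2} + 2721744 = \frac{1}{4} \cdot \frac{1}{532900} \cdot 1065091^{2} + 2721744 = \frac{1}{4} \cdot \frac{1}{532900} \cdot 1134418838281 + 2721744 = \frac{1134418838281}{2131600} + 2721744 = \frac{6936088348681}{2131600}$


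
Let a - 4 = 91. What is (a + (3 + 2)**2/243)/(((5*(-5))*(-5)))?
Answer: 4622/6075 ≈ 0.76082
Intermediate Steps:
a = 95 (a = 4 + 91 = 95)
(a + (3 + 2)**2/243)/(((5*(-5))*(-5))) = (95 + (3 + 2)**2/243)/(((5*(-5))*(-5))) = (95 + 5**2*(1/243))/((-25*(-5))) = (95 + 25*(1/243))/125 = (95 + 25/243)*(1/125) = (23110/243)*(1/125) = 4622/6075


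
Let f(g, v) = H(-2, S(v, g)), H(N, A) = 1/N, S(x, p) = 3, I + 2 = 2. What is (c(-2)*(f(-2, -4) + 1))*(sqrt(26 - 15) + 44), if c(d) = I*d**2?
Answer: 0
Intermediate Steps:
I = 0 (I = -2 + 2 = 0)
c(d) = 0 (c(d) = 0*d**2 = 0)
f(g, v) = -1/2 (f(g, v) = 1/(-2) = -1/2)
(c(-2)*(f(-2, -4) + 1))*(sqrt(26 - 15) + 44) = (0*(-1/2 + 1))*(sqrt(26 - 15) + 44) = (0*(1/2))*(sqrt(11) + 44) = 0*(44 + sqrt(11)) = 0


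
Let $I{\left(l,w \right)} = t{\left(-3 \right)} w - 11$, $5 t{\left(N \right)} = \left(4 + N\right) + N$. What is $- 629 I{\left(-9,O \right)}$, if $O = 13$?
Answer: $\frac{50949}{5} \approx 10190.0$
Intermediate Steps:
$t{\left(N \right)} = \frac{4}{5} + \frac{2 N}{5}$ ($t{\left(N \right)} = \frac{\left(4 + N\right) + N}{5} = \frac{4 + 2 N}{5} = \frac{4}{5} + \frac{2 N}{5}$)
$I{\left(l,w \right)} = -11 - \frac{2 w}{5}$ ($I{\left(l,w \right)} = \left(\frac{4}{5} + \frac{2}{5} \left(-3\right)\right) w - 11 = \left(\frac{4}{5} - \frac{6}{5}\right) w - 11 = - \frac{2 w}{5} - 11 = -11 - \frac{2 w}{5}$)
$- 629 I{\left(-9,O \right)} = - 629 \left(-11 - \frac{26}{5}\right) = \left(-629\right) \left(- \frac{81}{5}\right) = \frac{50949}{5}$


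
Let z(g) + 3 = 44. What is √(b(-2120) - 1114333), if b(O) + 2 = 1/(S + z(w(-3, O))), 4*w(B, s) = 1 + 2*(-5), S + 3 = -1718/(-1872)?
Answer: 3*I*√164293379636727/36427 ≈ 1055.6*I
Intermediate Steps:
S = -1949/936 (S = -3 - 1718/(-1872) = -3 - 1718*(-1/1872) = -3 + 859/936 = -1949/936 ≈ -2.0823)
w(B, s) = -9/4 (w(B, s) = (1 + 2*(-5))/4 = (1 - 10)/4 = (¼)*(-9) = -9/4)
z(g) = 41 (z(g) = -3 + 44 = 41)
b(O) = -71918/36427 (b(O) = -2 + 1/(-1949/936 + 41) = -2 + 1/(36427/936) = -2 + 936/36427 = -71918/36427)
√(b(-2120) - 1114333) = √(-71918/36427 - 1114333) = √(-40591880109/36427) = 3*I*√164293379636727/36427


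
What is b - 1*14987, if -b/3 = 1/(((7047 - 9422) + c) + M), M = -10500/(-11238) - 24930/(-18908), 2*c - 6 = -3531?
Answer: -548705786504467/36612118040 ≈ -14987.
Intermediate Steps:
c = -3525/2 (c = 3 + (½)*(-3531) = 3 - 3531/2 = -3525/2 ≈ -1762.5)
M = 39891445/17707342 (M = -10500*(-1/11238) - 24930*(-1/18908) = 1750/1873 + 12465/9454 = 39891445/17707342 ≈ 2.2528)
b = 26561013/36612118040 (b = -3/(((7047 - 9422) - 3525/2) + 39891445/17707342) = -3/((-2375 - 3525/2) + 39891445/17707342) = -3/(-8275/2 + 39891445/17707342) = -3/(-36612118040/8853671) = -3*(-8853671/36612118040) = 26561013/36612118040 ≈ 0.00072547)
b - 1*14987 = 26561013/36612118040 - 1*14987 = 26561013/36612118040 - 14987 = -548705786504467/36612118040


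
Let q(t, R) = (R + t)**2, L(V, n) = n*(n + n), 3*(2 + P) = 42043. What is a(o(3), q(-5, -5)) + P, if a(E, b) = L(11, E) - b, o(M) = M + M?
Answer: 41953/3 ≈ 13984.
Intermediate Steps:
P = 42037/3 (P = -2 + (1/3)*42043 = -2 + 42043/3 = 42037/3 ≈ 14012.)
o(M) = 2*M
L(V, n) = 2*n**2 (L(V, n) = n*(2*n) = 2*n**2)
a(E, b) = -b + 2*E**2 (a(E, b) = 2*E**2 - b = -b + 2*E**2)
a(o(3), q(-5, -5)) + P = (-(-5 - 5)**2 + 2*(2*3)**2) + 42037/3 = (-1*(-10)**2 + 2*6**2) + 42037/3 = (-1*100 + 2*36) + 42037/3 = (-100 + 72) + 42037/3 = -28 + 42037/3 = 41953/3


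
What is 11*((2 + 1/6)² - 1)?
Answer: 1463/36 ≈ 40.639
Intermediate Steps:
11*((2 + 1/6)² - 1) = 11*((2 + ⅙)² - 1) = 11*((13/6)² - 1) = 11*(169/36 - 1) = 11*(133/36) = 1463/36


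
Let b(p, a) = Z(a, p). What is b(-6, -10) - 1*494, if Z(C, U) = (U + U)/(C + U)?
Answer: -1973/4 ≈ -493.25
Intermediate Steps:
Z(C, U) = 2*U/(C + U) (Z(C, U) = (2*U)/(C + U) = 2*U/(C + U))
b(p, a) = 2*p/(a + p)
b(-6, -10) - 1*494 = 2*(-6)/(-10 - 6) - 1*494 = 2*(-6)/(-16) - 494 = 2*(-6)*(-1/16) - 494 = 3/4 - 494 = -1973/4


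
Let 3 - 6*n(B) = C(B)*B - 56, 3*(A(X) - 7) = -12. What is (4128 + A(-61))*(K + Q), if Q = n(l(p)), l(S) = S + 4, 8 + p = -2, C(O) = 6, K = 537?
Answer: 4567509/2 ≈ 2.2838e+6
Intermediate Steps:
A(X) = 3 (A(X) = 7 + (1/3)*(-12) = 7 - 4 = 3)
p = -10 (p = -8 - 2 = -10)
l(S) = 4 + S
n(B) = 59/6 - B (n(B) = 1/2 - (6*B - 56)/6 = 1/2 - (-56 + 6*B)/6 = 1/2 + (28/3 - B) = 59/6 - B)
Q = 95/6 (Q = 59/6 - (4 - 10) = 59/6 - 1*(-6) = 59/6 + 6 = 95/6 ≈ 15.833)
(4128 + A(-61))*(K + Q) = (4128 + 3)*(537 + 95/6) = 4131*(3317/6) = 4567509/2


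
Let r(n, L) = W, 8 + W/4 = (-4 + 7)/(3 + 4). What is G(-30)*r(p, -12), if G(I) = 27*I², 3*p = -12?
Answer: -5151600/7 ≈ -7.3594e+5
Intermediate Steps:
p = -4 (p = (⅓)*(-12) = -4)
W = -212/7 (W = -32 + 4*((-4 + 7)/(3 + 4)) = -32 + 4*(3/7) = -32 + 12/7 = -212/7 ≈ -30.286)
r(n, L) = -212/7
G(-30)*r(p, -12) = (27*(-30)²)*(-212/7) = (27*900)*(-212/7) = 24300*(-212/7) = -5151600/7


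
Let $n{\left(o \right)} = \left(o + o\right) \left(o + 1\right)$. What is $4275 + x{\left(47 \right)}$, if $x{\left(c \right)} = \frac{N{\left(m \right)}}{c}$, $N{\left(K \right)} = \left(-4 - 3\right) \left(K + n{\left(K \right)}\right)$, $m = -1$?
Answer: $\frac{200932}{47} \approx 4275.1$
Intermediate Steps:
$n{\left(o \right)} = 2 o \left(1 + o\right)$
$N{\left(K \right)} = - 7 K - 14 K \left(1 + K\right)$ ($N{\left(K \right)} = \left(-4 - 3\right) \left(K + 2 K \left(1 + K\right)\right) = - 7 \left(K + 2 K \left(1 + K\right)\right) = - 7 K - 14 K \left(1 + K\right)$)
$x{\left(c \right)} = \frac{7}{c}$ ($x{\left(c \right)} = \frac{7 \left(-1\right) \left(-3 - -2\right)}{c} = \frac{7 \left(-1\right) \left(-3 + 2\right)}{c} = \frac{7 \left(-1\right) \left(-1\right)}{c} = \frac{7}{c}$)
$4275 + x{\left(47 \right)} = 4275 + \frac{7}{47} = \frac{200932}{47}$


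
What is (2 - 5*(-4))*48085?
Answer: 1057870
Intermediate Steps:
(2 - 5*(-4))*48085 = (2 + 20)*48085 = 22*48085 = 1057870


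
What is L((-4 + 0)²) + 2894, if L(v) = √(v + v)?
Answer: 2894 + 4*√2 ≈ 2899.7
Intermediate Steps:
L(v) = √2*√v (L(v) = √(2*v) = √2*√v)
L((-4 + 0)²) + 2894 = √2*√((-4 + 0)²) + 2894 = √2*√((-4)²) + 2894 = √2*√16 + 2894 = √2*4 + 2894 = 4*√2 + 2894 = 2894 + 4*√2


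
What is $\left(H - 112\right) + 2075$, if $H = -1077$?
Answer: $886$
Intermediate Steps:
$\left(H - 112\right) + 2075 = \left(-1077 - 112\right) + 2075 = -1189 + 2075 = 886$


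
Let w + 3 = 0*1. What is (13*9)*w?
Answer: -351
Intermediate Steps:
w = -3 (w = -3 + 0*1 = -3 + 0 = -3)
(13*9)*w = (13*9)*(-3) = 117*(-3) = -351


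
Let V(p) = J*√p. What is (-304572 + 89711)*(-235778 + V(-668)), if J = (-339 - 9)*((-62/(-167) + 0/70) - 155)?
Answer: 50659496858 - 3861655499688*I*√167/167 ≈ 5.066e+10 - 2.9882e+11*I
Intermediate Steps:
J = 8986404/167 (J = -348*((-62*(-1/167) + 0*(1/70)) - 155) = -348*((62/167 + 0) - 155) = -348*(62/167 - 155) = -348*(-25823/167) = 8986404/167 ≈ 53811.)
V(p) = 8986404*√p/167
(-304572 + 89711)*(-235778 + V(-668)) = (-304572 + 89711)*(-235778 + 8986404*√(-668)/167) = -214861*(-235778 + 8986404*(2*I*√167)/167) = -214861*(-235778 + 17972808*I*√167/167) = 50659496858 - 3861655499688*I*√167/167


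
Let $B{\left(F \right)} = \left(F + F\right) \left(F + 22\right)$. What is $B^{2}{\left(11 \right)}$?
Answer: $527076$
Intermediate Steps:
$B{\left(F \right)} = 2 F \left(22 + F\right)$
$B^{2}{\left(11 \right)} = \left(2 \cdot 11 \left(22 + 11\right)\right)^{2} = \left(2 \cdot 11 \cdot 33\right)^{2} = 726^{2} = 527076$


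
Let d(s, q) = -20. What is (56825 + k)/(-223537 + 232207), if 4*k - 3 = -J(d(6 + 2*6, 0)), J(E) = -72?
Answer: 2675/408 ≈ 6.5564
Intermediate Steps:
k = 75/4 (k = ¾ + (-1*(-72))/4 = ¾ + (¼)*72 = ¾ + 18 = 75/4 ≈ 18.750)
(56825 + k)/(-223537 + 232207) = (56825 + 75/4)/(-223537 + 232207) = (227375/4)/8670 = (227375/4)*(1/8670) = 2675/408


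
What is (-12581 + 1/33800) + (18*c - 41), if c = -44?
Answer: -453393199/33800 ≈ -13414.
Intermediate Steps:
(-12581 + 1/33800) + (18*c - 41) = (-12581 + 1/33800) + (18*(-44) - 41) = (-12581 + 1/33800) + (-792 - 41) = -425237799/33800 - 833 = -453393199/33800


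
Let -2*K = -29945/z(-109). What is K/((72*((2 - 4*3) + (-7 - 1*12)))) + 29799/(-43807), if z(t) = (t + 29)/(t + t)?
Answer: -29592778399/1463504256 ≈ -20.220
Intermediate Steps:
z(t) = (29 + t)/(2*t) (z(t) = (29 + t)/((2*t)) = (29 + t)*(1/(2*t)) = (29 + t)/(2*t))
K = 652801/16 (K = -(-29945)/(2*((½)*(29 - 109)/(-109))) = -(-29945)/(2*((½)*(-1/109)*(-80))) = -(-29945)/(2*40/109) = -(-29945)*109/(2*40) = -½*(-652801/8) = 652801/16 ≈ 40800.)
K/((72*((2 - 4*3) + (-7 - 1*12)))) + 29799/(-43807) = 652801/(16*((72*((2 - 4*3) + (-7 - 1*12))))) + 29799/(-43807) = 652801/(16*((72*((2 - 12) + (-7 - 12))))) + 29799*(-1/43807) = 652801/(16*((72*(-10 - 19)))) - 29799/43807 = 652801/(16*((72*(-29)))) - 29799/43807 = (652801/16)/(-2088) - 29799/43807 = (652801/16)*(-1/2088) - 29799/43807 = -652801/33408 - 29799/43807 = -29592778399/1463504256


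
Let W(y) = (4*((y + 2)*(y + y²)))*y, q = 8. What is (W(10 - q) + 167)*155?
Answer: 55645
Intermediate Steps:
W(y) = 4*y*(2 + y)*(y + y²) (W(y) = (4*((2 + y)*(y + y²)))*y = (4*(2 + y)*(y + y²))*y = 4*y*(2 + y)*(y + y²))
(W(10 - q) + 167)*155 = (4*(10 - 1*8)²*(2 + (10 - 1*8)² + 3*(10 - 1*8)) + 167)*155 = (4*(10 - 8)²*(2 + (10 - 8)² + 3*(10 - 8)) + 167)*155 = (4*2²*(2 + 2² + 3*2) + 167)*155 = (4*4*(2 + 4 + 6) + 167)*155 = (4*4*12 + 167)*155 = (192 + 167)*155 = 359*155 = 55645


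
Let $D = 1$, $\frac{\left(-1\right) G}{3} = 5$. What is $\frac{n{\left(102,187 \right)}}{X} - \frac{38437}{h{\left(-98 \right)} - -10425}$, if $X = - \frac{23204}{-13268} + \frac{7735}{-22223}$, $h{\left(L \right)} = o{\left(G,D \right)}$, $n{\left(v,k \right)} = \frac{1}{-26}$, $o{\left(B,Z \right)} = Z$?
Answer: $- \frac{3998511074527}{1076574455528} \approx -3.7141$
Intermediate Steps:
$G = -15$ ($G = \left(-3\right) 5 = -15$)
$n{\left(v,k \right)} = - \frac{1}{26}$
$h{\left(L \right)} = 1$
$X = \frac{103258628}{73713691}$ ($X = \left(-23204\right) \left(- \frac{1}{13268}\right) + 7735 \left(- \frac{1}{22223}\right) = \frac{5801}{3317} - \frac{7735}{22223} = \frac{103258628}{73713691} \approx 1.4008$)
$\frac{n{\left(102,187 \right)}}{X} - \frac{38437}{h{\left(-98 \right)} - -10425} = - \frac{1}{26 \cdot \frac{103258628}{73713691}} - \frac{38437}{1 - -10425} = \left(- \frac{1}{26}\right) \frac{73713691}{103258628} - \frac{38437}{1 + 10425} = - \frac{73713691}{2684724328} - \frac{38437}{10426} = - \frac{3998511074527}{1076574455528}$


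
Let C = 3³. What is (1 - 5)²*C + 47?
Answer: 479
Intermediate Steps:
C = 27
(1 - 5)²*C + 47 = (1 - 5)²*27 + 47 = (-4)²*27 + 47 = 16*27 + 47 = 432 + 47 = 479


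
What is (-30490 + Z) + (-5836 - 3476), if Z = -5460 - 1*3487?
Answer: -48749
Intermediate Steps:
Z = -8947 (Z = -5460 - 3487 = -8947)
(-30490 + Z) + (-5836 - 3476) = (-30490 - 8947) + (-5836 - 3476) = -39437 - 9312 = -48749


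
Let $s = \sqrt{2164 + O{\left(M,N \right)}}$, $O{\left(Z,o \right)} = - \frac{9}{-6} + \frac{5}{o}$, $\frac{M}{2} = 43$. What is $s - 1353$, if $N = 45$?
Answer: $-1353 + \frac{\sqrt{77962}}{6} \approx -1306.5$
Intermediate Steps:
$M = 86$ ($M = 2 \cdot 43 = 86$)
$O{\left(Z,o \right)} = \frac{3}{2} + \frac{5}{o}$ ($O{\left(Z,o \right)} = \left(-9\right) \left(- \frac{1}{6}\right) + \frac{5}{o} = \frac{3}{2} + \frac{5}{o}$)
$s = \frac{\sqrt{77962}}{6}$ ($s = \sqrt{2164 + \left(\frac{3}{2} + \frac{5}{45}\right)} = \sqrt{2164 + \left(\frac{3}{2} + 5 \cdot \frac{1}{45}\right)} = \sqrt{2164 + \left(\frac{3}{2} + \frac{1}{9}\right)} = \sqrt{2164 + \frac{29}{18}} = \sqrt{\frac{38981}{18}} = \frac{\sqrt{77962}}{6} \approx 46.536$)
$s - 1353 = \frac{\sqrt{77962}}{6} - 1353 = -1353 + \frac{\sqrt{77962}}{6}$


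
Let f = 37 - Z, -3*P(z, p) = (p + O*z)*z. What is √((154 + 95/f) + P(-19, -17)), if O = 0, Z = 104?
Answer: 2*√453657/201 ≈ 6.7019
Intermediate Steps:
P(z, p) = -p*z/3 (P(z, p) = -(p + 0*z)*z/3 = -(p + 0)*z/3 = -p*z/3)
f = -67 (f = 37 - 1*104 = 37 - 104 = -67)
√((154 + 95/f) + P(-19, -17)) = √((154 + 95/(-67)) - ⅓*(-17)*(-19)) = √((154 + 95*(-1/67)) - 323/3) = √((154 - 95/67) - 323/3) = √(10223/67 - 323/3) = √(9028/201) = 2*√453657/201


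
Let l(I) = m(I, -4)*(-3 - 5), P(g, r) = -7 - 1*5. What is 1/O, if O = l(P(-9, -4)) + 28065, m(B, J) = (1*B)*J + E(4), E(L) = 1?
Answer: 1/27673 ≈ 3.6136e-5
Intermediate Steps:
m(B, J) = 1 + B*J (m(B, J) = (1*B)*J + 1 = B*J + 1 = 1 + B*J)
P(g, r) = -12 (P(g, r) = -7 - 5 = -12)
l(I) = -8 + 32*I (l(I) = (1 + I*(-4))*(-3 - 5) = (1 - 4*I)*(-8) = -8 + 32*I)
O = 27673 (O = (-8 + 32*(-12)) + 28065 = (-8 - 384) + 28065 = -392 + 28065 = 27673)
1/O = 1/27673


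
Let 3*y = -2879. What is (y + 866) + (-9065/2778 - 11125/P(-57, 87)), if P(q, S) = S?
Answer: -18110609/80562 ≈ -224.80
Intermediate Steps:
y = -2879/3 (y = (1/3)*(-2879) = -2879/3 ≈ -959.67)
(y + 866) + (-9065/2778 - 11125/P(-57, 87)) = (-2879/3 + 866) + (-9065/2778 - 11125/87) = -281/3 + (-9065*1/2778 - 11125*1/87) = -281/3 + (-9065/2778 - 11125/87) = -281/3 - 3521545/26854 = -18110609/80562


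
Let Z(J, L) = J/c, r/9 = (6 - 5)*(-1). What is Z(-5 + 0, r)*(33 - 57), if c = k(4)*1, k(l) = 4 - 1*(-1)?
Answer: 24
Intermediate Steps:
k(l) = 5 (k(l) = 4 + 1 = 5)
c = 5 (c = 5*1 = 5)
r = -9 (r = 9*((6 - 5)*(-1)) = 9*(1*(-1)) = 9*(-1) = -9)
Z(J, L) = J/5
Z(-5 + 0, r)*(33 - 57) = ((-5 + 0)/5)*(33 - 57) = ((1/5)*(-5))*(-24) = -1*(-24) = 24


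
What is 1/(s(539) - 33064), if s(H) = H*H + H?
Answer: 1/257996 ≈ 3.8760e-6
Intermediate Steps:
s(H) = H + H² (s(H) = H² + H = H + H²)
1/(s(539) - 33064) = 1/(539*(1 + 539) - 33064) = 1/(539*540 - 33064) = 1/(291060 - 33064) = 1/257996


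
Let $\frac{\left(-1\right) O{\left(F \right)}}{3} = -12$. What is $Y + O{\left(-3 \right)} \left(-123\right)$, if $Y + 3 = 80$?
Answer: $-4351$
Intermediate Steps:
$Y = 77$ ($Y = -3 + 80 = 77$)
$O{\left(F \right)} = 36$ ($O{\left(F \right)} = \left(-3\right) \left(-12\right) = 36$)
$Y + O{\left(-3 \right)} \left(-123\right) = 77 + 36 \left(-123\right) = 77 - 4428 = -4351$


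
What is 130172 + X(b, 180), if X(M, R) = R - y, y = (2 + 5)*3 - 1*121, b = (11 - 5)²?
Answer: 130452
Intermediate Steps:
b = 36 (b = 6² = 36)
y = -100 (y = 7*3 - 121 = 21 - 121 = -100)
X(M, R) = 100 + R (X(M, R) = R - 1*(-100) = R + 100 = 100 + R)
130172 + X(b, 180) = 130172 + (100 + 180) = 130172 + 280 = 130452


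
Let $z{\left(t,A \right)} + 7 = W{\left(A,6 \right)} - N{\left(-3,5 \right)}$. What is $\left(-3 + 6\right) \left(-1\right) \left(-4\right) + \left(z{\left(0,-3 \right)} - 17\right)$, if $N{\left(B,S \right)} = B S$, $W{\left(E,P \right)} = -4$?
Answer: $-1$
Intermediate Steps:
$z{\left(t,A \right)} = 4$ ($z{\left(t,A \right)} = -7 - \left(4 - 15\right) = -7 - -11 = -7 + \left(-4 + 15\right) = -7 + 11 = 4$)
$\left(-3 + 6\right) \left(-1\right) \left(-4\right) + \left(z{\left(0,-3 \right)} - 17\right) = \left(-3 + 6\right) \left(-1\right) \left(-4\right) + \left(4 - 17\right) = 3 \left(-1\right) \left(-4\right) - 13 = \left(-3\right) \left(-4\right) - 13 = 12 - 13 = -1$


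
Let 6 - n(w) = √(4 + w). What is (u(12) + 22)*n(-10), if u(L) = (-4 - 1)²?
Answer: 282 - 47*I*√6 ≈ 282.0 - 115.13*I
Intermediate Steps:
n(w) = 6 - √(4 + w)
u(L) = 25 (u(L) = (-5)² = 25)
(u(12) + 22)*n(-10) = (25 + 22)*(6 - √(4 - 10)) = 47*(6 - √(-6)) = 47*(6 - I*√6) = 282 - 47*I*√6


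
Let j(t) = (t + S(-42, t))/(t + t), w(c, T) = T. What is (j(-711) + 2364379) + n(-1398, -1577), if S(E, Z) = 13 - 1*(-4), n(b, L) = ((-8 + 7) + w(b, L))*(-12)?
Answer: 1694537312/711 ≈ 2.3833e+6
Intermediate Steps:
n(b, L) = 12 - 12*L (n(b, L) = ((-8 + 7) + L)*(-12) = (-1 + L)*(-12) = 12 - 12*L)
S(E, Z) = 17 (S(E, Z) = 13 + 4 = 17)
j(t) = (17 + t)/(2*t) (j(t) = (t + 17)/(t + t) = (17 + t)/((2*t)) = (17 + t)*(1/(2*t)) = (17 + t)/(2*t))
(j(-711) + 2364379) + n(-1398, -1577) = ((½)*(17 - 711)/(-711) + 2364379) + (12 - 12*(-1577)) = ((½)*(-1/711)*(-694) + 2364379) + (12 + 18924) = (347/711 + 2364379) + 18936 = 1681073816/711 + 18936 = 1694537312/711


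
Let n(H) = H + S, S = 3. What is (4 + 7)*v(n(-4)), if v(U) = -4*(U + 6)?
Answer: -220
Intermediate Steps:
n(H) = 3 + H (n(H) = H + 3 = 3 + H)
v(U) = -24 - 4*U (v(U) = -4*(6 + U) = -24 - 4*U)
(4 + 7)*v(n(-4)) = (4 + 7)*(-24 - 4*(3 - 4)) = 11*(-24 - 4*(-1)) = 11*(-24 + 4) = 11*(-20) = -220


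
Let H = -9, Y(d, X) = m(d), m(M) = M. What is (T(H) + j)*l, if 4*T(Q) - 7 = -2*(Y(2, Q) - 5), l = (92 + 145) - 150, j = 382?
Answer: 134067/4 ≈ 33517.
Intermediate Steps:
Y(d, X) = d
l = 87 (l = 237 - 150 = 87)
T(Q) = 13/4 (T(Q) = 7/4 + (-2*(2 - 5))/4 = 7/4 + (-2*(-3))/4 = 7/4 + (1/4)*6 = 7/4 + 3/2 = 13/4)
(T(H) + j)*l = (13/4 + 382)*87 = (1541/4)*87 = 134067/4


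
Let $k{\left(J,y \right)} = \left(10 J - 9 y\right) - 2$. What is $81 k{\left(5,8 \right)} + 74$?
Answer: $-1870$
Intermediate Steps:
$k{\left(J,y \right)} = -2 - 9 y + 10 J$ ($k{\left(J,y \right)} = \left(- 9 y + 10 J\right) - 2 = -2 - 9 y + 10 J$)
$81 k{\left(5,8 \right)} + 74 = 81 \left(-2 - 72 + 10 \cdot 5\right) + 74 = 81 \left(-2 - 72 + 50\right) + 74 = 81 \left(-24\right) + 74 = -1944 + 74 = -1870$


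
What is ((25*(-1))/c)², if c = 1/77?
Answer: 3705625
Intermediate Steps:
c = 1/77 ≈ 0.012987
((25*(-1))/c)² = ((25*(-1))/(1/77))² = (-25*77)² = (-1925)² = 3705625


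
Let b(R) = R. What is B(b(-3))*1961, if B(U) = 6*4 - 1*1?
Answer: 45103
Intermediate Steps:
B(U) = 23 (B(U) = 24 - 1 = 23)
B(b(-3))*1961 = 23*1961 = 45103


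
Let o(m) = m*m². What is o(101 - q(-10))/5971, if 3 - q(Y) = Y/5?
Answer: 884736/5971 ≈ 148.17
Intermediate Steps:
q(Y) = 3 - Y/5
o(m) = m³
o(101 - q(-10))/5971 = (101 - (3 - ⅕*(-10)))³/5971 = (101 - (3 + 2))³*(1/5971) = (101 - 1*5)³*(1/5971) = (101 - 5)³*(1/5971) = 96³*(1/5971) = 884736*(1/5971) = 884736/5971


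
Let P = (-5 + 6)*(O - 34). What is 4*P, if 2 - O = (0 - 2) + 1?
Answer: -124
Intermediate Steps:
O = 3 (O = 2 - ((0 - 2) + 1) = 2 - (-2 + 1) = 2 - 1*(-1) = 2 + 1 = 3)
P = -31 (P = (-5 + 6)*(3 - 34) = 1*(-31) = -31)
4*P = 4*(-31) = -124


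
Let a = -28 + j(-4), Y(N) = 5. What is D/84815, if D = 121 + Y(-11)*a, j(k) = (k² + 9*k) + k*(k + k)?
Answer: 41/84815 ≈ 0.00048340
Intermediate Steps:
j(k) = 3*k² + 9*k (j(k) = (k² + 9*k) + k*(2*k) = (k² + 9*k) + 2*k² = 3*k² + 9*k)
a = -16 (a = -28 + 3*(-4)*(3 - 4) = -28 + 3*(-4)*(-1) = -28 + 12 = -16)
D = 41 (D = 121 + 5*(-16) = 121 - 80 = 41)
D/84815 = 41/84815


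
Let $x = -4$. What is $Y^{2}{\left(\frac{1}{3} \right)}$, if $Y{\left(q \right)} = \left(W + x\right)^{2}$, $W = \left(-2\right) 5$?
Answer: $38416$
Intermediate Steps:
$W = -10$
$Y{\left(q \right)} = 196$ ($Y{\left(q \right)} = \left(-10 - 4\right)^{2} = \left(-14\right)^{2} = 196$)
$Y^{2}{\left(\frac{1}{3} \right)} = 196^{2} = 38416$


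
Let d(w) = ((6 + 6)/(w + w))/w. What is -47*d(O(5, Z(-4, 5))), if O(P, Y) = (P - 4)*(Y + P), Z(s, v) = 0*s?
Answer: -282/25 ≈ -11.280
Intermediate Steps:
Z(s, v) = 0
O(P, Y) = (-4 + P)*(P + Y)
d(w) = 6/w² (d(w) = (12/((2*w)))/w = (12*(1/(2*w)))/w = (6/w)/w = 6/w²)
-47*d(O(5, Z(-4, 5))) = -282/(5² - 4*5 - 4*0 + 5*0)² = -282/(25 - 20 + 0 + 0)² = -282/5² = -282/25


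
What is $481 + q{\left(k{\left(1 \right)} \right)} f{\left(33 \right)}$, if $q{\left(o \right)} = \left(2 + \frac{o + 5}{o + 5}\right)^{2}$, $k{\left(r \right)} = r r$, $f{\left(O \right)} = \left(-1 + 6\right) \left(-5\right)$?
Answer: $256$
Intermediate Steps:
$f{\left(O \right)} = -25$ ($f{\left(O \right)} = 5 \left(-5\right) = -25$)
$k{\left(r \right)} = r^{2}$
$q{\left(o \right)} = 9$ ($q{\left(o \right)} = \left(2 + \frac{5 + o}{5 + o}\right)^{2} = \left(2 + 1\right)^{2} = 3^{2} = 9$)
$481 + q{\left(k{\left(1 \right)} \right)} f{\left(33 \right)} = 481 + 9 \left(-25\right) = 481 - 225 = 256$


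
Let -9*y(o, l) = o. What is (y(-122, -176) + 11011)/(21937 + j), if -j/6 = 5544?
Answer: -99221/101943 ≈ -0.97330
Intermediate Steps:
j = -33264 (j = -6*5544 = -33264)
y(o, l) = -o/9
(y(-122, -176) + 11011)/(21937 + j) = (-1/9*(-122) + 11011)/(21937 - 33264) = (122/9 + 11011)/(-11327) = (99221/9)*(-1/11327) = -99221/101943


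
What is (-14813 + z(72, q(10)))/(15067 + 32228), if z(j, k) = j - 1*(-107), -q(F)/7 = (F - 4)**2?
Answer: -1626/5255 ≈ -0.30942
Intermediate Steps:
q(F) = -7*(-4 + F)**2 (q(F) = -7*(F - 4)**2 = -7*(-4 + F)**2)
z(j, k) = 107 + j (z(j, k) = j + 107 = 107 + j)
(-14813 + z(72, q(10)))/(15067 + 32228) = (-14813 + (107 + 72))/(15067 + 32228) = (-14813 + 179)/47295 = -14634*1/47295 = -1626/5255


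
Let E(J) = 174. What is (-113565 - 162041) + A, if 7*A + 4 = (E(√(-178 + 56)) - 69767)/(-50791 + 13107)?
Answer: -72701636671/263788 ≈ -2.7561e+5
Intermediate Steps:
A = -81143/263788 (A = -4/7 + ((174 - 69767)/(-50791 + 13107))/7 = -4/7 + (-69593/(-37684))/7 = -4/7 + (-69593*(-1/37684))/7 = -4/7 + (⅐)*(69593/37684) = -4/7 + 69593/263788 = -81143/263788 ≈ -0.30761)
(-113565 - 162041) + A = (-113565 - 162041) - 81143/263788 = -275606 - 81143/263788 = -72701636671/263788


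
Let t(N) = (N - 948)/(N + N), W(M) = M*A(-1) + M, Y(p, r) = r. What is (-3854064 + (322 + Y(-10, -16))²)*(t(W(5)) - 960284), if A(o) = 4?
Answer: 90278706476322/25 ≈ 3.6111e+12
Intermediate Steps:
W(M) = 5*M (W(M) = M*4 + M = 4*M + M = 5*M)
t(N) = (-948 + N)/(2*N) (t(N) = (-948 + N)/((2*N)) = (-948 + N)*(1/(2*N)) = (-948 + N)/(2*N))
(-3854064 + (322 + Y(-10, -16))²)*(t(W(5)) - 960284) = (-3854064 + (322 - 16)²)*((-948 + 5*5)/(2*((5*5))) - 960284) = (-3854064 + 306²)*((½)*(-948 + 25)/25 - 960284) = (-3854064 + 93636)*((½)*(1/25)*(-923) - 960284) = -3760428*(-923/50 - 960284) = -3760428*(-48015123/50) = 90278706476322/25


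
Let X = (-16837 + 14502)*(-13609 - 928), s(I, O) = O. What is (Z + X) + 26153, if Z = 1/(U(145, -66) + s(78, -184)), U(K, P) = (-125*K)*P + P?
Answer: 40628177408001/1196000 ≈ 3.3970e+7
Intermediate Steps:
X = 33943895 (X = -2335*(-14537) = 33943895)
U(K, P) = P - 125*K*P (U(K, P) = -125*K*P + P = P - 125*K*P)
Z = 1/1196000 (Z = 1/(-66*(1 - 125*145) - 184) = 1/(-66*(1 - 18125) - 184) = 1/(-66*(-18124) - 184) = 1/(1196184 - 184) = 1/1196000 ≈ 8.3612e-7)
(Z + X) + 26153 = (1/1196000 + 33943895) + 26153 = 40596898420001/1196000 + 26153 = 40628177408001/1196000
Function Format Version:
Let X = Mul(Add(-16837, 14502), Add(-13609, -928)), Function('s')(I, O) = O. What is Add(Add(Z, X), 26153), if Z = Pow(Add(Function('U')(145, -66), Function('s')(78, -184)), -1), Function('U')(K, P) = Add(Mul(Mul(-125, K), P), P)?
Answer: Rational(40628177408001, 1196000) ≈ 3.3970e+7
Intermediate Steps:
X = 33943895 (X = Mul(-2335, -14537) = 33943895)
Function('U')(K, P) = Add(P, Mul(-125, K, P)) (Function('U')(K, P) = Add(Mul(-125, K, P), P) = Add(P, Mul(-125, K, P)))
Z = Rational(1, 1196000) (Z = Pow(Add(Mul(-66, Add(1, Mul(-125, 145))), -184), -1) = Pow(Add(Mul(-66, Add(1, -18125)), -184), -1) = Pow(Add(Mul(-66, -18124), -184), -1) = Pow(Add(1196184, -184), -1) = Pow(1196000, -1) = Rational(1, 1196000) ≈ 8.3612e-7)
Add(Add(Z, X), 26153) = Add(Add(Rational(1, 1196000), 33943895), 26153) = Add(Rational(40596898420001, 1196000), 26153) = Rational(40628177408001, 1196000)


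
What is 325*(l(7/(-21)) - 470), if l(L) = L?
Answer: -458575/3 ≈ -1.5286e+5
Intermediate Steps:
325*(l(7/(-21)) - 470) = 325*(7/(-21) - 470) = 325*(7*(-1/21) - 470) = 325*(-⅓ - 470) = 325*(-1411/3) = -458575/3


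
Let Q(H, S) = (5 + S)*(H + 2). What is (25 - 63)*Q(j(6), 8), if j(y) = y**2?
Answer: -18772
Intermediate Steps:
Q(H, S) = (2 + H)*(5 + S) (Q(H, S) = (5 + S)*(2 + H) = (2 + H)*(5 + S))
(25 - 63)*Q(j(6), 8) = (25 - 63)*(10 + 2*8 + 5*6**2 + 6**2*8) = -38*(10 + 16 + 5*36 + 36*8) = -38*(10 + 16 + 180 + 288) = -38*494 = -18772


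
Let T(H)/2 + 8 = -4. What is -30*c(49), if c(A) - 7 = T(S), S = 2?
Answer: 510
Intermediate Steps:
T(H) = -24 (T(H) = -16 + 2*(-4) = -16 - 8 = -24)
c(A) = -17 (c(A) = 7 - 24 = -17)
-30*c(49) = -30*(-17) = 510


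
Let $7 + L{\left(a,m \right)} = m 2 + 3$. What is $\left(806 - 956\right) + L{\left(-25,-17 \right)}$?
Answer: $-188$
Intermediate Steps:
$L{\left(a,m \right)} = -4 + 2 m$ ($L{\left(a,m \right)} = -7 + \left(m 2 + 3\right) = -7 + \left(2 m + 3\right) = -7 + \left(3 + 2 m\right) = -4 + 2 m$)
$\left(806 - 956\right) + L{\left(-25,-17 \right)} = \left(806 - 956\right) + \left(-4 + 2 \left(-17\right)\right) = -150 - 38 = -188$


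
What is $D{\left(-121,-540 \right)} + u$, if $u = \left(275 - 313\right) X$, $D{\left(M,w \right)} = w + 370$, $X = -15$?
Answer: $400$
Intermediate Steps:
$D{\left(M,w \right)} = 370 + w$
$u = 570$ ($u = \left(275 - 313\right) \left(-15\right) = \left(-38\right) \left(-15\right) = 570$)
$D{\left(-121,-540 \right)} + u = \left(370 - 540\right) + 570 = -170 + 570 = 400$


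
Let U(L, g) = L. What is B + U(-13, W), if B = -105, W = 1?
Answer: -118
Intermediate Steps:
B + U(-13, W) = -105 - 13 = -118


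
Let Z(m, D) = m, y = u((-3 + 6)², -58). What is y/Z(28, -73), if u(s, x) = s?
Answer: 9/28 ≈ 0.32143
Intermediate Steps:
y = 9 (y = (-3 + 6)² = 3² = 9)
y/Z(28, -73) = 9/28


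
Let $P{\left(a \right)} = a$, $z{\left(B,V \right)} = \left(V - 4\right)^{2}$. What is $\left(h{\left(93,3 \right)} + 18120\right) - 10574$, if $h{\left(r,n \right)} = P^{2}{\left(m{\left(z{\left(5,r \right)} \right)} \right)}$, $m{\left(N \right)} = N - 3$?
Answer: $62702270$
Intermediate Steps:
$z{\left(B,V \right)} = \left(-4 + V\right)^{2}$
$m{\left(N \right)} = -3 + N$
$h{\left(r,n \right)} = \left(-3 + \left(-4 + r\right)^{2}\right)^{2}$
$\left(h{\left(93,3 \right)} + 18120\right) - 10574 = \left(\left(-3 + \left(-4 + 93\right)^{2}\right)^{2} + 18120\right) - 10574 = \left(\left(-3 + 89^{2}\right)^{2} + 18120\right) - 10574 = \left(\left(-3 + 7921\right)^{2} + 18120\right) - 10574 = \left(7918^{2} + 18120\right) - 10574 = \left(62694724 + 18120\right) - 10574 = 62712844 - 10574 = 62702270$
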